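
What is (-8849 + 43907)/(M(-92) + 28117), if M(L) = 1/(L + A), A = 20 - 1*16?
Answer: 1028368/824765 ≈ 1.2469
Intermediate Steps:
A = 4 (A = 20 - 16 = 4)
M(L) = 1/(4 + L) (M(L) = 1/(L + 4) = 1/(4 + L))
(-8849 + 43907)/(M(-92) + 28117) = (-8849 + 43907)/(1/(4 - 92) + 28117) = 35058/(1/(-88) + 28117) = 35058/(-1/88 + 28117) = 35058/(2474295/88) = 35058*(88/2474295) = 1028368/824765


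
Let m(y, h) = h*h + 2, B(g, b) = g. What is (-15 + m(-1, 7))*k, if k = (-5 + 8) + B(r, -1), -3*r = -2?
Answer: 132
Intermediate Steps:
r = 2/3 (r = -1/3*(-2) = 2/3 ≈ 0.66667)
m(y, h) = 2 + h**2 (m(y, h) = h**2 + 2 = 2 + h**2)
k = 11/3 (k = (-5 + 8) + 2/3 = 3 + 2/3 = 11/3 ≈ 3.6667)
(-15 + m(-1, 7))*k = (-15 + (2 + 7**2))*(11/3) = (-15 + (2 + 49))*(11/3) = (-15 + 51)*(11/3) = 36*(11/3) = 132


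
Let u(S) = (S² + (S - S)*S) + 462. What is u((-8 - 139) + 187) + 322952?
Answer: 325014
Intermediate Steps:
u(S) = 462 + S² (u(S) = (S² + 0*S) + 462 = (S² + 0) + 462 = S² + 462 = 462 + S²)
u((-8 - 139) + 187) + 322952 = (462 + ((-8 - 139) + 187)²) + 322952 = (462 + (-147 + 187)²) + 322952 = (462 + 40²) + 322952 = (462 + 1600) + 322952 = 2062 + 322952 = 325014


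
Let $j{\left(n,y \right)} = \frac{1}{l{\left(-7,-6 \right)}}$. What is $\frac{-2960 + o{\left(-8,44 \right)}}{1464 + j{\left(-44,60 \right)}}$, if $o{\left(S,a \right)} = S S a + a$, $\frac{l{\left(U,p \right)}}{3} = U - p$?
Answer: $- \frac{300}{4391} \approx -0.068322$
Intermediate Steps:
$l{\left(U,p \right)} = - 3 p + 3 U$ ($l{\left(U,p \right)} = 3 \left(U - p\right) = - 3 p + 3 U$)
$o{\left(S,a \right)} = a + a S^{2}$ ($o{\left(S,a \right)} = S^{2} a + a = a S^{2} + a = a + a S^{2}$)
$j{\left(n,y \right)} = - \frac{1}{3}$ ($j{\left(n,y \right)} = \frac{1}{\left(-3\right) \left(-6\right) + 3 \left(-7\right)} = \frac{1}{18 - 21} = \frac{1}{-3} = - \frac{1}{3}$)
$\frac{-2960 + o{\left(-8,44 \right)}}{1464 + j{\left(-44,60 \right)}} = \frac{-2960 + 44 \left(1 + \left(-8\right)^{2}\right)}{1464 - \frac{1}{3}} = \frac{-2960 + 44 \left(1 + 64\right)}{\frac{4391}{3}} = \left(-2960 + 44 \cdot 65\right) \frac{3}{4391} = \left(-2960 + 2860\right) \frac{3}{4391} = \left(-100\right) \frac{3}{4391} = - \frac{300}{4391}$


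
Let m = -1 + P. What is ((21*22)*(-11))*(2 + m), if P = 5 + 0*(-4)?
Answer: -30492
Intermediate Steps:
P = 5 (P = 5 + 0 = 5)
m = 4 (m = -1 + 5 = 4)
((21*22)*(-11))*(2 + m) = ((21*22)*(-11))*(2 + 4) = (462*(-11))*6 = -5082*6 = -30492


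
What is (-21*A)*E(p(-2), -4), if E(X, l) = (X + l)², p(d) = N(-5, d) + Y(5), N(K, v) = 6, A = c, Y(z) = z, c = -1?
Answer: 1029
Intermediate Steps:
A = -1
p(d) = 11 (p(d) = 6 + 5 = 11)
(-21*A)*E(p(-2), -4) = (-21*(-1))*(11 - 4)² = 21*7² = 21*49 = 1029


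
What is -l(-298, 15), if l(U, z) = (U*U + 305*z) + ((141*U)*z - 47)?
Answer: 536938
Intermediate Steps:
l(U, z) = -47 + U² + 305*z + 141*U*z (l(U, z) = (U² + 305*z) + (141*U*z - 47) = (U² + 305*z) + (-47 + 141*U*z) = -47 + U² + 305*z + 141*U*z)
-l(-298, 15) = -(-47 + (-298)² + 305*15 + 141*(-298)*15) = -(-47 + 88804 + 4575 - 630270) = -1*(-536938) = 536938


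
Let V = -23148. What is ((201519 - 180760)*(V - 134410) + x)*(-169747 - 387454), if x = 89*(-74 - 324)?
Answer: 1822482969978744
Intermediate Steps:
x = -35422 (x = 89*(-398) = -35422)
((201519 - 180760)*(V - 134410) + x)*(-169747 - 387454) = ((201519 - 180760)*(-23148 - 134410) - 35422)*(-169747 - 387454) = (20759*(-157558) - 35422)*(-557201) = (-3270746522 - 35422)*(-557201) = -3270781944*(-557201) = 1822482969978744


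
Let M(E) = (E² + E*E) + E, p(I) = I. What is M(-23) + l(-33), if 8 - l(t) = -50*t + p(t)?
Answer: -574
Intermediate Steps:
M(E) = E + 2*E² (M(E) = (E² + E²) + E = 2*E² + E = E + 2*E²)
l(t) = 8 + 49*t (l(t) = 8 - (-50*t + t) = 8 - (-49)*t = 8 + 49*t)
M(-23) + l(-33) = -23*(1 + 2*(-23)) + (8 + 49*(-33)) = -23*(1 - 46) + (8 - 1617) = -23*(-45) - 1609 = 1035 - 1609 = -574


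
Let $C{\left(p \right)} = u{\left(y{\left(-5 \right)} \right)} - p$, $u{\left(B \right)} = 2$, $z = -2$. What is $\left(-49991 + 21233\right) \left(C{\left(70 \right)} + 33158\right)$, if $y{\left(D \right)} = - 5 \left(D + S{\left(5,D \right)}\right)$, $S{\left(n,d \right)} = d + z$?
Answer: $-951602220$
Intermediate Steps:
$S{\left(n,d \right)} = -2 + d$ ($S{\left(n,d \right)} = d - 2 = -2 + d$)
$y{\left(D \right)} = 10 - 10 D$ ($y{\left(D \right)} = - 5 \left(D + \left(-2 + D\right)\right) = - 5 \left(-2 + 2 D\right) = 10 - 10 D$)
$C{\left(p \right)} = 2 - p$
$\left(-49991 + 21233\right) \left(C{\left(70 \right)} + 33158\right) = \left(-49991 + 21233\right) \left(\left(2 - 70\right) + 33158\right) = - 28758 \left(\left(2 - 70\right) + 33158\right) = - 28758 \left(-68 + 33158\right) = \left(-28758\right) 33090 = -951602220$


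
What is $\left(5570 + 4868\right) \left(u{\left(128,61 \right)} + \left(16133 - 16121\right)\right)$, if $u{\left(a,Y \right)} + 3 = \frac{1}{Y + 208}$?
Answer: $\frac{25280836}{269} \approx 93981.0$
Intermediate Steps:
$u{\left(a,Y \right)} = -3 + \frac{1}{208 + Y}$ ($u{\left(a,Y \right)} = -3 + \frac{1}{Y + 208} = -3 + \frac{1}{208 + Y}$)
$\left(5570 + 4868\right) \left(u{\left(128,61 \right)} + \left(16133 - 16121\right)\right) = \left(5570 + 4868\right) \left(\frac{-623 - 183}{208 + 61} + \left(16133 - 16121\right)\right) = 10438 \left(\frac{-623 - 183}{269} + \left(16133 - 16121\right)\right) = 10438 \left(\frac{1}{269} \left(-806\right) + 12\right) = 10438 \left(- \frac{806}{269} + 12\right) = 10438 \cdot \frac{2422}{269} = \frac{25280836}{269}$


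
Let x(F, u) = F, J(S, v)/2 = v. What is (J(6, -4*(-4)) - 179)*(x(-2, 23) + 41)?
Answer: -5733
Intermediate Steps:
J(S, v) = 2*v
(J(6, -4*(-4)) - 179)*(x(-2, 23) + 41) = (2*(-4*(-4)) - 179)*(-2 + 41) = (2*16 - 179)*39 = (32 - 179)*39 = -147*39 = -5733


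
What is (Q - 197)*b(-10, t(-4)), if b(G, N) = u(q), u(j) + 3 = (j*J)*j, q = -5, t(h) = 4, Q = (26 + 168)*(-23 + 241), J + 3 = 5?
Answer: 1978465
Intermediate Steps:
J = 2 (J = -3 + 5 = 2)
Q = 42292 (Q = 194*218 = 42292)
u(j) = -3 + 2*j² (u(j) = -3 + (j*2)*j = -3 + (2*j)*j = -3 + 2*j²)
b(G, N) = 47 (b(G, N) = -3 + 2*(-5)² = -3 + 2*25 = -3 + 50 = 47)
(Q - 197)*b(-10, t(-4)) = (42292 - 197)*47 = 42095*47 = 1978465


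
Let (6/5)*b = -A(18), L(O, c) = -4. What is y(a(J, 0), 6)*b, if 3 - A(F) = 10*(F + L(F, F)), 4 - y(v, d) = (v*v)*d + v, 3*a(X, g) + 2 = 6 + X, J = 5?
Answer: -36305/6 ≈ -6050.8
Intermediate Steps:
a(X, g) = 4/3 + X/3 (a(X, g) = -2/3 + (6 + X)/3 = -2/3 + (2 + X/3) = 4/3 + X/3)
y(v, d) = 4 - v - d*v**2 (y(v, d) = 4 - ((v*v)*d + v) = 4 - (v**2*d + v) = 4 - (d*v**2 + v) = 4 - (v + d*v**2) = 4 + (-v - d*v**2) = 4 - v - d*v**2)
A(F) = 43 - 10*F (A(F) = 3 - 10*(F - 4) = 3 - 10*(-4 + F) = 3 - (-40 + 10*F) = 3 + (40 - 10*F) = 43 - 10*F)
b = 685/6 (b = 5*(-(43 - 10*18))/6 = 5*(-(43 - 180))/6 = 5*(-1*(-137))/6 = (5/6)*137 = 685/6 ≈ 114.17)
y(a(J, 0), 6)*b = (4 - (4/3 + (1/3)*5) - 1*6*(4/3 + (1/3)*5)**2)*(685/6) = (4 - (4/3 + 5/3) - 1*6*(4/3 + 5/3)**2)*(685/6) = (4 - 1*3 - 1*6*3**2)*(685/6) = (4 - 3 - 1*6*9)*(685/6) = (4 - 3 - 54)*(685/6) = -53*685/6 = -36305/6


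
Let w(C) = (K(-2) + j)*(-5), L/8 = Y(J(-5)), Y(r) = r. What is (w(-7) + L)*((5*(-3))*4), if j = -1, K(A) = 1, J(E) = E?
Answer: 2400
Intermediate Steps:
L = -40 (L = 8*(-5) = -40)
w(C) = 0 (w(C) = (1 - 1)*(-5) = 0*(-5) = 0)
(w(-7) + L)*((5*(-3))*4) = (0 - 40)*((5*(-3))*4) = -(-600)*4 = -40*(-60) = 2400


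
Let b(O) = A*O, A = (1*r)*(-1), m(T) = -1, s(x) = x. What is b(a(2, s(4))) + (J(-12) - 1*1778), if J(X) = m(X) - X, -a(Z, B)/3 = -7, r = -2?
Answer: -1725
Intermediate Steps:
a(Z, B) = 21 (a(Z, B) = -3*(-7) = 21)
A = 2 (A = (1*(-2))*(-1) = -2*(-1) = 2)
J(X) = -1 - X
b(O) = 2*O
b(a(2, s(4))) + (J(-12) - 1*1778) = 2*21 + ((-1 - 1*(-12)) - 1*1778) = 42 + ((-1 + 12) - 1778) = 42 + (11 - 1778) = 42 - 1767 = -1725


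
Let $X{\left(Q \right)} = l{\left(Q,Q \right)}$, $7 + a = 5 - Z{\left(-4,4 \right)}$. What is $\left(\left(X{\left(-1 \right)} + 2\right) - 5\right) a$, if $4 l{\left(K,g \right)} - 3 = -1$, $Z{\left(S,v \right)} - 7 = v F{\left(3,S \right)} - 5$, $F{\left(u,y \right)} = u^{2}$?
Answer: $100$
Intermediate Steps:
$Z{\left(S,v \right)} = 2 + 9 v$ ($Z{\left(S,v \right)} = 7 + \left(v 3^{2} - 5\right) = 7 + \left(v 9 - 5\right) = 7 + \left(9 v - 5\right) = 7 + \left(-5 + 9 v\right) = 2 + 9 v$)
$l{\left(K,g \right)} = \frac{1}{2}$ ($l{\left(K,g \right)} = \frac{3}{4} + \frac{1}{4} \left(-1\right) = \frac{3}{4} - \frac{1}{4} = \frac{1}{2}$)
$a = -40$ ($a = -7 + \left(5 - \left(2 + 9 \cdot 4\right)\right) = -7 + \left(5 - \left(2 + 36\right)\right) = -7 + \left(5 - 38\right) = -7 - 33 = -40$)
$X{\left(Q \right)} = \frac{1}{2}$
$\left(\left(X{\left(-1 \right)} + 2\right) - 5\right) a = \left(\left(\frac{1}{2} + 2\right) - 5\right) \left(-40\right) = \left(\frac{5}{2} - 5\right) \left(-40\right) = \left(- \frac{5}{2}\right) \left(-40\right) = 100$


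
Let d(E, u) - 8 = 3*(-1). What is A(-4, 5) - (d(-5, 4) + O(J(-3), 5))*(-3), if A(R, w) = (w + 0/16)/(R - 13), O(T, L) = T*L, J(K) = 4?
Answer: 1270/17 ≈ 74.706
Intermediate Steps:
d(E, u) = 5 (d(E, u) = 8 + 3*(-1) = 8 - 3 = 5)
O(T, L) = L*T
A(R, w) = w/(-13 + R) (A(R, w) = (w + 0*(1/16))/(-13 + R) = (w + 0)/(-13 + R) = w/(-13 + R))
A(-4, 5) - (d(-5, 4) + O(J(-3), 5))*(-3) = 5/(-13 - 4) - (5 + 5*4)*(-3) = 5/(-17) - (5 + 20)*(-3) = 5*(-1/17) - 25*(-3) = -5/17 - 1*(-75) = -5/17 + 75 = 1270/17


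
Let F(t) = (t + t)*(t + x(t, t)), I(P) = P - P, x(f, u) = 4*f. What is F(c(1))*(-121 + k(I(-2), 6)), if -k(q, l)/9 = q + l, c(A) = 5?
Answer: -43750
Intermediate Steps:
I(P) = 0
F(t) = 10*t² (F(t) = (t + t)*(t + 4*t) = (2*t)*(5*t) = 10*t²)
k(q, l) = -9*l - 9*q (k(q, l) = -9*(q + l) = -9*(l + q) = -9*l - 9*q)
F(c(1))*(-121 + k(I(-2), 6)) = (10*5²)*(-121 + (-9*6 - 9*0)) = (10*25)*(-121 + (-54 + 0)) = 250*(-121 - 54) = 250*(-175) = -43750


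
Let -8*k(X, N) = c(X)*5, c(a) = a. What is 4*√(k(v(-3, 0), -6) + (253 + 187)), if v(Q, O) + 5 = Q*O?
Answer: √7090 ≈ 84.202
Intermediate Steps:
v(Q, O) = -5 + O*Q (v(Q, O) = -5 + Q*O = -5 + O*Q)
k(X, N) = -5*X/8 (k(X, N) = -X*5/8 = -5*X/8)
4*√(k(v(-3, 0), -6) + (253 + 187)) = 4*√(-5*(-5 + 0*(-3))/8 + (253 + 187)) = 4*√(-5*(-5 + 0)/8 + 440) = 4*√(-5/8*(-5) + 440) = 4*√(25/8 + 440) = 4*√(3545/8) = 4*(√7090/4) = √7090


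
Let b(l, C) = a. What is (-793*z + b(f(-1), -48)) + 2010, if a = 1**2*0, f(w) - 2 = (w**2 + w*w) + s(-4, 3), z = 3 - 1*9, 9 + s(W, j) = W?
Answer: 6768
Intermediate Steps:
s(W, j) = -9 + W
z = -6 (z = 3 - 9 = -6)
f(w) = -11 + 2*w**2 (f(w) = 2 + ((w**2 + w*w) + (-9 - 4)) = 2 + ((w**2 + w**2) - 13) = 2 + (2*w**2 - 13) = 2 + (-13 + 2*w**2) = -11 + 2*w**2)
a = 0 (a = 1*0 = 0)
b(l, C) = 0
(-793*z + b(f(-1), -48)) + 2010 = (-793*(-6) + 0) + 2010 = (4758 + 0) + 2010 = 4758 + 2010 = 6768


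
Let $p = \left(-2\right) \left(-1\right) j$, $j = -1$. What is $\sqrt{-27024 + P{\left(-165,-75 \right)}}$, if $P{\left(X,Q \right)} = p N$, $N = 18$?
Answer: $2 i \sqrt{6765} \approx 164.5 i$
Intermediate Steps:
$p = -2$ ($p = \left(-2\right) \left(-1\right) \left(-1\right) = 2 \left(-1\right) = -2$)
$P{\left(X,Q \right)} = -36$ ($P{\left(X,Q \right)} = \left(-2\right) 18 = -36$)
$\sqrt{-27024 + P{\left(-165,-75 \right)}} = \sqrt{-27024 - 36} = \sqrt{-27060} = 2 i \sqrt{6765}$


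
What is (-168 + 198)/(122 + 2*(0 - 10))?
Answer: 5/17 ≈ 0.29412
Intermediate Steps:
(-168 + 198)/(122 + 2*(0 - 10)) = 30/(122 + 2*(-10)) = 30/(122 - 20) = 30/102 = 30*(1/102) = 5/17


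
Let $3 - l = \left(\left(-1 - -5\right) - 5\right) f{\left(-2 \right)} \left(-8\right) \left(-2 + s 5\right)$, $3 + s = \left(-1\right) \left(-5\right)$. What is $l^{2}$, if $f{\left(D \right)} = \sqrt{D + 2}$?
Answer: $9$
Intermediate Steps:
$s = 2$ ($s = -3 - -5 = -3 + 5 = 2$)
$f{\left(D \right)} = \sqrt{2 + D}$
$l = 3$ ($l = 3 - \left(\left(-1 - -5\right) - 5\right) \sqrt{2 - 2} \left(-8\right) \left(-2 + 2 \cdot 5\right) = 3 - \left(\left(-1 + 5\right) - 5\right) \sqrt{0} \left(-8\right) \left(-2 + 10\right) = 3 - \left(4 - 5\right) 0 \left(-8\right) 8 = 3 - \left(-1\right) 0 \left(-8\right) 8 = 3 - 0 \left(-8\right) 8 = 3 - 0 \cdot 8 = 3 - 0 = 3 + 0 = 3$)
$l^{2} = 3^{2} = 9$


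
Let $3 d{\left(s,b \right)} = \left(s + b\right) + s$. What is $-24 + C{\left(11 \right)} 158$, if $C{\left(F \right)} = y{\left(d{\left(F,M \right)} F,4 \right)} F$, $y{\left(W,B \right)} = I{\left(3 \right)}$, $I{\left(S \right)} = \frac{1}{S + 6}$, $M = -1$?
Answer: $\frac{1522}{9} \approx 169.11$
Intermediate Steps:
$d{\left(s,b \right)} = \frac{b}{3} + \frac{2 s}{3}$ ($d{\left(s,b \right)} = \frac{\left(s + b\right) + s}{3} = \frac{\left(b + s\right) + s}{3} = \frac{b + 2 s}{3} = \frac{b}{3} + \frac{2 s}{3}$)
$I{\left(S \right)} = \frac{1}{6 + S}$
$y{\left(W,B \right)} = \frac{1}{9}$ ($y{\left(W,B \right)} = \frac{1}{6 + 3} = \frac{1}{9}$)
$C{\left(F \right)} = \frac{F}{9}$
$-24 + C{\left(11 \right)} 158 = -24 + \frac{1}{9} \cdot 11 \cdot 158 = -24 + \frac{11}{9} \cdot 158 = -24 + \frac{1738}{9} = \frac{1522}{9}$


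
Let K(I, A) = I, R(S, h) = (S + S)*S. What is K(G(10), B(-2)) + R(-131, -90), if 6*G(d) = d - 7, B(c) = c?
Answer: 68645/2 ≈ 34323.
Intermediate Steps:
G(d) = -7/6 + d/6 (G(d) = (d - 7)/6 = (-7 + d)/6 = -7/6 + d/6)
R(S, h) = 2*S**2 (R(S, h) = (2*S)*S = 2*S**2)
K(G(10), B(-2)) + R(-131, -90) = (-7/6 + (1/6)*10) + 2*(-131)**2 = (-7/6 + 5/3) + 2*17161 = 1/2 + 34322 = 68645/2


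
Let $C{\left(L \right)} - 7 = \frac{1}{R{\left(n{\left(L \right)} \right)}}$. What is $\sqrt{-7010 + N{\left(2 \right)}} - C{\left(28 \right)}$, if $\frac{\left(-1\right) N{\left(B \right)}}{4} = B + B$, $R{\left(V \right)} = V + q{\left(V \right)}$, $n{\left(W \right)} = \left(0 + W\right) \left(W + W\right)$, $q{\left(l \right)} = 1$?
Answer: $- \frac{10984}{1569} + i \sqrt{7026} \approx -7.0006 + 83.821 i$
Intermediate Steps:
$n{\left(W \right)} = 2 W^{2}$ ($n{\left(W \right)} = W 2 W = 2 W^{2}$)
$R{\left(V \right)} = 1 + V$ ($R{\left(V \right)} = V + 1 = 1 + V$)
$C{\left(L \right)} = 7 + \frac{1}{1 + 2 L^{2}}$
$N{\left(B \right)} = - 8 B$ ($N{\left(B \right)} = - 4 \left(B + B\right) = - 4 \cdot 2 B = - 8 B$)
$\sqrt{-7010 + N{\left(2 \right)}} - C{\left(28 \right)} = \sqrt{-7010 - 16} - \frac{2 \left(4 + 7 \cdot 28^{2}\right)}{1 + 2 \cdot 28^{2}} = \sqrt{-7010 - 16} - \frac{2 \left(4 + 7 \cdot 784\right)}{1 + 2 \cdot 784} = \sqrt{-7026} - \frac{2 \left(4 + 5488\right)}{1 + 1568} = i \sqrt{7026} - 2 \cdot \frac{1}{1569} \cdot 5492 = i \sqrt{7026} - \frac{10984}{1569} = - \frac{10984}{1569} + i \sqrt{7026}$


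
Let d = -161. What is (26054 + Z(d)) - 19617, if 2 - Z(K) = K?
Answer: 6600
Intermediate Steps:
Z(K) = 2 - K
(26054 + Z(d)) - 19617 = (26054 + (2 - 1*(-161))) - 19617 = (26054 + (2 + 161)) - 19617 = (26054 + 163) - 19617 = 26217 - 19617 = 6600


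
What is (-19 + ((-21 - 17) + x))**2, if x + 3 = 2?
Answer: 3364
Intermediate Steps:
x = -1 (x = -3 + 2 = -1)
(-19 + ((-21 - 17) + x))**2 = (-19 + ((-21 - 17) - 1))**2 = (-19 + (-38 - 1))**2 = (-19 - 39)**2 = (-58)**2 = 3364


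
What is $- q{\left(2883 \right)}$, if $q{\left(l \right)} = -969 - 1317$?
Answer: $2286$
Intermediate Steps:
$q{\left(l \right)} = -2286$
$- q{\left(2883 \right)} = \left(-1\right) \left(-2286\right) = 2286$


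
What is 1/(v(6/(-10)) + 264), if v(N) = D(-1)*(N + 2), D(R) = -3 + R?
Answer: 5/1292 ≈ 0.0038700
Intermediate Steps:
v(N) = -8 - 4*N (v(N) = (-3 - 1)*(N + 2) = -4*(2 + N) = -8 - 4*N)
1/(v(6/(-10)) + 264) = 1/((-8 - 24/(-10)) + 264) = 1/((-8 - 24*(-1)/10) + 264) = 1/((-8 - 4*(-⅗)) + 264) = 1/((-8 + 12/5) + 264) = 1/(-28/5 + 264) = 1/(1292/5) = 5/1292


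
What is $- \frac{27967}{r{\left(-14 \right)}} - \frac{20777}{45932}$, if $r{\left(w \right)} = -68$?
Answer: $\frac{80197963}{195211} \approx 410.83$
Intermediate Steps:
$- \frac{27967}{r{\left(-14 \right)}} - \frac{20777}{45932} = - \frac{27967}{-68} - \frac{20777}{45932} = \left(-27967\right) \left(- \frac{1}{68}\right) - \frac{20777}{45932} = \frac{27967}{68} - \frac{20777}{45932} = \frac{80197963}{195211}$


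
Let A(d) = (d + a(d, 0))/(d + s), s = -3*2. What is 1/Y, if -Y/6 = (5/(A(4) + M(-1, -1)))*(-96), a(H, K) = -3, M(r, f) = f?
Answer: -1/1920 ≈ -0.00052083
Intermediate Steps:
s = -6
A(d) = (-3 + d)/(-6 + d) (A(d) = (d - 3)/(d - 6) = (-3 + d)/(-6 + d))
Y = -1920 (Y = -6*5/((-3 + 4)/(-6 + 4) - 1)*(-96) = -6*5/(1/(-2) - 1)*(-96) = -6*5/(-1/2*1 - 1)*(-96) = -6*5/(-1/2 - 1)*(-96) = -6*5/(-3/2)*(-96) = -6*(-2/3*5)*(-96) = -(-20)*(-96) = -6*320 = -1920)
1/Y = 1/(-1920) = -1/1920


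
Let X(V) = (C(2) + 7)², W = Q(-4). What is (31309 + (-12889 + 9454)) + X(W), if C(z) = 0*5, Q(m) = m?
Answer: 27923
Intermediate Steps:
W = -4
C(z) = 0
X(V) = 49 (X(V) = (0 + 7)² = 7² = 49)
(31309 + (-12889 + 9454)) + X(W) = (31309 + (-12889 + 9454)) + 49 = (31309 - 3435) + 49 = 27874 + 49 = 27923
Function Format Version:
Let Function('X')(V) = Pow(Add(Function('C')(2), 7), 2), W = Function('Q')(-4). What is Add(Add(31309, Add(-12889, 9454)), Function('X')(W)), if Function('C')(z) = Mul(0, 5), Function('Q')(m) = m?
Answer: 27923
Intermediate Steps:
W = -4
Function('C')(z) = 0
Function('X')(V) = 49 (Function('X')(V) = Pow(Add(0, 7), 2) = Pow(7, 2) = 49)
Add(Add(31309, Add(-12889, 9454)), Function('X')(W)) = Add(Add(31309, Add(-12889, 9454)), 49) = Add(Add(31309, -3435), 49) = Add(27874, 49) = 27923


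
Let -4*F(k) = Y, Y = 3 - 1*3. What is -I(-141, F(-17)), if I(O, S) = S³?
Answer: 0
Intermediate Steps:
Y = 0 (Y = 3 - 3 = 0)
F(k) = 0 (F(k) = -¼*0 = 0)
-I(-141, F(-17)) = -1*0³ = -1*0 = 0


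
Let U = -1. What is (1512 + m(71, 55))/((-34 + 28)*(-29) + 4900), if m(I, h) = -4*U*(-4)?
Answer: 748/2537 ≈ 0.29484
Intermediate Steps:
m(I, h) = -16 (m(I, h) = -4*(-1)*(-4) = 4*(-4) = -16)
(1512 + m(71, 55))/((-34 + 28)*(-29) + 4900) = (1512 - 16)/((-34 + 28)*(-29) + 4900) = 1496/(-6*(-29) + 4900) = 1496/(174 + 4900) = 1496/5074 = 1496*(1/5074) = 748/2537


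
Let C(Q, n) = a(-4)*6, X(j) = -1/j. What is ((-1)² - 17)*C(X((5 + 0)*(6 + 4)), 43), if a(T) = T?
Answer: 384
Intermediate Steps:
C(Q, n) = -24 (C(Q, n) = -4*6 = -24)
((-1)² - 17)*C(X((5 + 0)*(6 + 4)), 43) = ((-1)² - 17)*(-24) = (1 - 17)*(-24) = -16*(-24) = 384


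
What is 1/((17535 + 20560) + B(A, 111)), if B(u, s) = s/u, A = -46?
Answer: 46/1752259 ≈ 2.6252e-5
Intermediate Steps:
1/((17535 + 20560) + B(A, 111)) = 1/((17535 + 20560) + 111/(-46)) = 1/(38095 + 111*(-1/46)) = 1/(38095 - 111/46) = 1/(1752259/46) = 46/1752259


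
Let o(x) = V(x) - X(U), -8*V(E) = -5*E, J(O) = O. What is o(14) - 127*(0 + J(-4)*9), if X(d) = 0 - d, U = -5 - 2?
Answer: 18295/4 ≈ 4573.8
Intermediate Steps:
U = -7
V(E) = 5*E/8 (V(E) = -(-5)*E/8 = 5*E/8)
X(d) = -d
o(x) = -7 + 5*x/8 (o(x) = 5*x/8 - (-1)*(-7) = 5*x/8 - 1*7 = 5*x/8 - 7 = -7 + 5*x/8)
o(14) - 127*(0 + J(-4)*9) = (-7 + (5/8)*14) - 127*(0 - 4*9) = (-7 + 35/4) - 127*(0 - 36) = 7/4 - 127*(-36) = 7/4 + 4572 = 18295/4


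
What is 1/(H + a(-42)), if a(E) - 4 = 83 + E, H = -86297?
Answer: -1/86252 ≈ -1.1594e-5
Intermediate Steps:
a(E) = 87 + E (a(E) = 4 + (83 + E) = 87 + E)
1/(H + a(-42)) = 1/(-86297 + (87 - 42)) = 1/(-86297 + 45) = 1/(-86252) = -1/86252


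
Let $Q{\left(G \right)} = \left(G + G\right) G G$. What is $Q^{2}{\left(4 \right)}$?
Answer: $16384$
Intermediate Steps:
$Q{\left(G \right)} = 2 G^{3}$ ($Q{\left(G \right)} = 2 G G^{2} = 2 G^{3}$)
$Q^{2}{\left(4 \right)} = \left(2 \cdot 4^{3}\right)^{2} = \left(2 \cdot 64\right)^{2} = 128^{2} = 16384$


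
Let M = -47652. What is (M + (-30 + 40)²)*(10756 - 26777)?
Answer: 761830592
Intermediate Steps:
(M + (-30 + 40)²)*(10756 - 26777) = (-47652 + (-30 + 40)²)*(10756 - 26777) = (-47652 + 10²)*(-16021) = (-47652 + 100)*(-16021) = -47552*(-16021) = 761830592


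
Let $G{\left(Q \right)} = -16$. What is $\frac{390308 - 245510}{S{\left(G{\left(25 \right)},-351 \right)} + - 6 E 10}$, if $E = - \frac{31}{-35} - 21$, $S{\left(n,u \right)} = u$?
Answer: $\frac{337862}{1997} \approx 169.18$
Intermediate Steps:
$E = - \frac{704}{35}$ ($E = \left(-31\right) \left(- \frac{1}{35}\right) - 21 = \frac{31}{35} - 21 = - \frac{704}{35} \approx -20.114$)
$\frac{390308 - 245510}{S{\left(G{\left(25 \right)},-351 \right)} + - 6 E 10} = \frac{390308 - 245510}{-351 + \left(-6\right) \left(- \frac{704}{35}\right) 10} = \frac{144798}{-351 + \frac{4224}{35} \cdot 10} = \frac{144798}{-351 + \frac{8448}{7}} = \frac{144798}{\frac{5991}{7}} = 144798 \cdot \frac{7}{5991} = \frac{337862}{1997}$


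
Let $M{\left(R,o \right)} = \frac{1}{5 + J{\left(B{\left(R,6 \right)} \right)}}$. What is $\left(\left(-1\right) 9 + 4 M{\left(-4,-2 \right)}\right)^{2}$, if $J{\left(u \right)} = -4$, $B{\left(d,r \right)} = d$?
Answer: $25$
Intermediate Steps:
$M{\left(R,o \right)} = 1$ ($M{\left(R,o \right)} = \frac{1}{5 - 4} = 1^{-1} = 1$)
$\left(\left(-1\right) 9 + 4 M{\left(-4,-2 \right)}\right)^{2} = \left(\left(-1\right) 9 + 4 \cdot 1\right)^{2} = \left(-9 + 4\right)^{2} = \left(-5\right)^{2} = 25$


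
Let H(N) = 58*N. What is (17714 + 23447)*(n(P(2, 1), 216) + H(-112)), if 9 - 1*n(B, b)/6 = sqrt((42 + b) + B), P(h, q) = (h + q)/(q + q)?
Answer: -265159162 - 123483*sqrt(1038) ≈ -2.6914e+8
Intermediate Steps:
P(h, q) = (h + q)/(2*q) (P(h, q) = (h + q)/((2*q)) = (h + q)*(1/(2*q)) = (h + q)/(2*q))
n(B, b) = 54 - 6*sqrt(42 + B + b) (n(B, b) = 54 - 6*sqrt((42 + b) + B) = 54 - 6*sqrt(42 + B + b))
(17714 + 23447)*(n(P(2, 1), 216) + H(-112)) = (17714 + 23447)*((54 - 6*sqrt(42 + (1/2)*(2 + 1)/1 + 216)) + 58*(-112)) = 41161*((54 - 6*sqrt(42 + (1/2)*1*3 + 216)) - 6496) = 41161*((54 - 6*sqrt(42 + 3/2 + 216)) - 6496) = 41161*((54 - 3*sqrt(1038)) - 6496) = 41161*(-6442 - 3*sqrt(1038)) = -265159162 - 123483*sqrt(1038)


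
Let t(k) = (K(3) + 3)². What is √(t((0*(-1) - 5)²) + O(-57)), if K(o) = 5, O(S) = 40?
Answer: 2*√26 ≈ 10.198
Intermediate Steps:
t(k) = 64 (t(k) = (5 + 3)² = 8² = 64)
√(t((0*(-1) - 5)²) + O(-57)) = √(64 + 40) = √104 = 2*√26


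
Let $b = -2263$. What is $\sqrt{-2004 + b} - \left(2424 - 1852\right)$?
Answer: $-572 + i \sqrt{4267} \approx -572.0 + 65.322 i$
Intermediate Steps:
$\sqrt{-2004 + b} - \left(2424 - 1852\right) = \sqrt{-2004 - 2263} - \left(2424 - 1852\right) = \sqrt{-4267} - \left(2424 - 1852\right) = i \sqrt{4267} - 572 = -572 + i \sqrt{4267}$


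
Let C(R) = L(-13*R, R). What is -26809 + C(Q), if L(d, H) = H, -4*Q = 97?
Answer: -107333/4 ≈ -26833.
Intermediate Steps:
Q = -97/4 (Q = -¼*97 = -97/4 ≈ -24.250)
C(R) = R
-26809 + C(Q) = -26809 - 97/4 = -107333/4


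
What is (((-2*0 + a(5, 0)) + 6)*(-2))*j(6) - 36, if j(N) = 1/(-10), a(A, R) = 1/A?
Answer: -869/25 ≈ -34.760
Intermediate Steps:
j(N) = -⅒
(((-2*0 + a(5, 0)) + 6)*(-2))*j(6) - 36 = (((-2*0 + 1/5) + 6)*(-2))*(-⅒) - 36 = (((0 + ⅕) + 6)*(-2))*(-⅒) - 36 = ((⅕ + 6)*(-2))*(-⅒) - 36 = ((31/5)*(-2))*(-⅒) - 36 = -62/5*(-⅒) - 36 = 31/25 - 36 = -869/25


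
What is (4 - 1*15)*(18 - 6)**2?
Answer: -1584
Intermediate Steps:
(4 - 1*15)*(18 - 6)**2 = (4 - 15)*12**2 = -11*144 = -1584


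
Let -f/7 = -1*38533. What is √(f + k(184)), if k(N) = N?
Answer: √269915 ≈ 519.53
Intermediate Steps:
f = 269731 (f = -(-7)*38533 = -7*(-38533) = 269731)
√(f + k(184)) = √(269731 + 184) = √269915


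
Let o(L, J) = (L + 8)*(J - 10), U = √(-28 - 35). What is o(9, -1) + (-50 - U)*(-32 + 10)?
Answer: 913 + 66*I*√7 ≈ 913.0 + 174.62*I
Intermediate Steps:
U = 3*I*√7 (U = √(-63) = 3*I*√7 ≈ 7.9373*I)
o(L, J) = (-10 + J)*(8 + L) (o(L, J) = (8 + L)*(-10 + J) = (-10 + J)*(8 + L))
o(9, -1) + (-50 - U)*(-32 + 10) = (-80 - 10*9 + 8*(-1) - 1*9) + (-50 - 3*I*√7)*(-32 + 10) = (-80 - 90 - 8 - 9) + (-50 - 3*I*√7)*(-22) = -187 + (1100 + 66*I*√7) = 913 + 66*I*√7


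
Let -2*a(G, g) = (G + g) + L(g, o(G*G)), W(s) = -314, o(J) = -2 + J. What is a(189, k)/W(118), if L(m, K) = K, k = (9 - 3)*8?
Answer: 8989/157 ≈ 57.255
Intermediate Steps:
k = 48 (k = 6*8 = 48)
a(G, g) = 1 - G/2 - g/2 - G²/2 (a(G, g) = -((G + g) + (-2 + G*G))/2 = -((G + g) + (-2 + G²))/2 = -(-2 + G + g + G²)/2 = 1 - G/2 - g/2 - G²/2)
a(189, k)/W(118) = (1 - ½*189 - ½*48 - ½*189²)/(-314) = (1 - 189/2 - 24 - ½*35721)*(-1/314) = (1 - 189/2 - 24 - 35721/2)*(-1/314) = -17978*(-1/314) = 8989/157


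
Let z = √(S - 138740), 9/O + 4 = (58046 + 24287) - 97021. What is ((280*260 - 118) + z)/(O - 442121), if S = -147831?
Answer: -1067843944/6495641741 - 14692*I*√286571/6495641741 ≈ -0.16439 - 0.0012108*I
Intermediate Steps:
O = -9/14692 (O = 9/(-4 + ((58046 + 24287) - 97021)) = 9/(-4 + (82333 - 97021)) = 9/(-4 - 14688) = 9/(-14692) = 9*(-1/14692) = -9/14692 ≈ -0.00061258)
z = I*√286571 (z = √(-147831 - 138740) = √(-286571) = I*√286571 ≈ 535.32*I)
((280*260 - 118) + z)/(O - 442121) = ((280*260 - 118) + I*√286571)/(-9/14692 - 442121) = ((72800 - 118) + I*√286571)/(-6495641741/14692) = (72682 + I*√286571)*(-14692/6495641741) = -1067843944/6495641741 - 14692*I*√286571/6495641741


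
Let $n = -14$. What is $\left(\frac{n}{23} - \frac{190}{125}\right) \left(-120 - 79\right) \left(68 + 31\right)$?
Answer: $\frac{24114024}{575} \approx 41937.0$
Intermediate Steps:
$\left(\frac{n}{23} - \frac{190}{125}\right) \left(-120 - 79\right) \left(68 + 31\right) = \left(- \frac{14}{23} - \frac{190}{125}\right) \left(-120 - 79\right) \left(68 + 31\right) = \left(\left(-14\right) \frac{1}{23} - \frac{38}{25}\right) \left(\left(-199\right) 99\right) = \left(- \frac{14}{23} - \frac{38}{25}\right) \left(-19701\right) = \left(- \frac{1224}{575}\right) \left(-19701\right) = \frac{24114024}{575}$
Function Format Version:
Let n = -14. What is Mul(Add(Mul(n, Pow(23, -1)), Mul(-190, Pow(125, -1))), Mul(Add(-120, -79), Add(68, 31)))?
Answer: Rational(24114024, 575) ≈ 41937.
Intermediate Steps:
Mul(Add(Mul(n, Pow(23, -1)), Mul(-190, Pow(125, -1))), Mul(Add(-120, -79), Add(68, 31))) = Mul(Add(Mul(-14, Pow(23, -1)), Mul(-190, Pow(125, -1))), Mul(Add(-120, -79), Add(68, 31))) = Mul(Add(Mul(-14, Rational(1, 23)), Mul(-190, Rational(1, 125))), Mul(-199, 99)) = Mul(Add(Rational(-14, 23), Rational(-38, 25)), -19701) = Mul(Rational(-1224, 575), -19701) = Rational(24114024, 575)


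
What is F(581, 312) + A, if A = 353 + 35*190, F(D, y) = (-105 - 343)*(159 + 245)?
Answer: -173989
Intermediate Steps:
F(D, y) = -180992 (F(D, y) = -448*404 = -180992)
A = 7003 (A = 353 + 6650 = 7003)
F(581, 312) + A = -180992 + 7003 = -173989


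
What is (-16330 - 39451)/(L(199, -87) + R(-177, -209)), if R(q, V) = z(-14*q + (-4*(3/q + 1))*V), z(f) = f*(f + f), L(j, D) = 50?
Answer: -194173661/75808566250 ≈ -0.0025614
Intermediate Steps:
z(f) = 2*f**2 (z(f) = f*(2*f) = 2*f**2)
R(q, V) = 2*(-14*q + V*(-4 - 12/q))**2 (R(q, V) = 2*(-14*q + (-4*(3/q + 1))*V)**2 = 2*(-14*q + (-4*(1 + 3/q))*V)**2 = 2*(-14*q + (-4 - 12/q)*V)**2 = 2*(-14*q + V*(-4 - 12/q))**2)
(-16330 - 39451)/(L(199, -87) + R(-177, -209)) = (-16330 - 39451)/(50 + 8*(6*(-209) - 177*(2*(-209) + 7*(-177)))**2/(-177)**2) = -55781/(50 + 8*(1/31329)*(-1254 - 177*(-418 - 1239))**2) = -55781/(50 + 8*(1/31329)*(-1254 - 177*(-1657))**2) = -55781/(50 + 8*(1/31329)*(-1254 + 293289)**2) = -55781/(50 + 8*(1/31329)*292035**2) = -55781/(50 + 8*(1/31329)*85284441225) = -55781/(50 + 75808392200/3481) = -55781/75808566250/3481 = -55781*3481/75808566250 = -194173661/75808566250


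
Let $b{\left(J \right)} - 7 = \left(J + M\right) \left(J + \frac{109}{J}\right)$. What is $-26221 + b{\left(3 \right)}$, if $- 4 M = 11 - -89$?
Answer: $- \frac{81238}{3} \approx -27079.0$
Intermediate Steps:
$M = -25$ ($M = - \frac{11 - -89}{4} = - \frac{11 + 89}{4} = \left(- \frac{1}{4}\right) 100 = -25$)
$b{\left(J \right)} = 7 + \left(-25 + J\right) \left(J + \frac{109}{J}\right)$ ($b{\left(J \right)} = 7 + \left(J - 25\right) \left(J + \frac{109}{J}\right) = 7 + \left(-25 + J\right) \left(J + \frac{109}{J}\right)$)
$-26221 + b{\left(3 \right)} = -26221 + \left(116 + 3^{2} - \frac{2725}{3} - 75\right) = -26221 + \left(116 + 9 - \frac{2725}{3} - 75\right) = -26221 - \frac{2575}{3} = - \frac{81238}{3}$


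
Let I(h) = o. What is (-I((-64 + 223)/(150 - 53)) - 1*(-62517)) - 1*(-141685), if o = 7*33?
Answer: 203971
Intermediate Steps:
o = 231
I(h) = 231
(-I((-64 + 223)/(150 - 53)) - 1*(-62517)) - 1*(-141685) = (-1*231 - 1*(-62517)) - 1*(-141685) = (-231 + 62517) + 141685 = 62286 + 141685 = 203971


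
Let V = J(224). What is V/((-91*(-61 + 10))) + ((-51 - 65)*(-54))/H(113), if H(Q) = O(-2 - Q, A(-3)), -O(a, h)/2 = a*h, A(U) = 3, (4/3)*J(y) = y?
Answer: 231644/25415 ≈ 9.1145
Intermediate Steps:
J(y) = 3*y/4
O(a, h) = -2*a*h
V = 168 (V = (¾)*224 = 168)
H(Q) = 12 + 6*Q (H(Q) = -2*(-2 - Q)*3 = 12 + 6*Q)
V/((-91*(-61 + 10))) + ((-51 - 65)*(-54))/H(113) = 168/((-91*(-61 + 10))) + ((-51 - 65)*(-54))/(12 + 6*113) = 168/((-91*(-51))) + (-116*(-54))/(12 + 678) = 168/4641 + 6264/690 = 168*(1/4641) + 6264*(1/690) = 8/221 + 1044/115 = 231644/25415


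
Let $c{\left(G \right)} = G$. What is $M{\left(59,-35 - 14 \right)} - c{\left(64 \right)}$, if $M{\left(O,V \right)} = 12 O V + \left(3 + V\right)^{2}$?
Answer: $-32640$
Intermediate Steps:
$M{\left(O,V \right)} = \left(3 + V\right)^{2} + 12 O V$ ($M{\left(O,V \right)} = 12 O V + \left(3 + V\right)^{2} = \left(3 + V\right)^{2} + 12 O V$)
$M{\left(59,-35 - 14 \right)} - c{\left(64 \right)} = \left(\left(3 - 49\right)^{2} + 12 \cdot 59 \left(-35 - 14\right)\right) - 64 = \left(\left(3 - 49\right)^{2} + 12 \cdot 59 \left(-49\right)\right) - 64 = \left(\left(-46\right)^{2} - 34692\right) - 64 = \left(2116 - 34692\right) - 64 = -32576 - 64 = -32640$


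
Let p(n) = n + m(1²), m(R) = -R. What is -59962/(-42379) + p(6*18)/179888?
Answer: 10790978809/7623473552 ≈ 1.4155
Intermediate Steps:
p(n) = -1 + n (p(n) = n - 1*1² = n - 1*1 = n - 1 = -1 + n)
-59962/(-42379) + p(6*18)/179888 = -59962/(-42379) + (-1 + 6*18)/179888 = -59962*(-1/42379) + (-1 + 108)*(1/179888) = 59962/42379 + 107*(1/179888) = 59962/42379 + 107/179888 = 10790978809/7623473552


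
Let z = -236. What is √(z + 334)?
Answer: 7*√2 ≈ 9.8995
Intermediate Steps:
√(z + 334) = √(-236 + 334) = √98 = 7*√2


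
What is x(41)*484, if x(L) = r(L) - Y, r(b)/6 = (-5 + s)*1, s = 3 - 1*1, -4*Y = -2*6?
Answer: -10164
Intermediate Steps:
Y = 3 (Y = -(-1)*6/2 = -¼*(-12) = 3)
s = 2 (s = 3 - 1 = 2)
r(b) = -18 (r(b) = 6*((-5 + 2)*1) = 6*(-3*1) = 6*(-3) = -18)
x(L) = -21 (x(L) = -18 - 1*3 = -18 - 3 = -21)
x(41)*484 = -21*484 = -10164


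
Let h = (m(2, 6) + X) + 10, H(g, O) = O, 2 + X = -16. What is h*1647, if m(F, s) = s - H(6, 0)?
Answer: -3294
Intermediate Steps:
X = -18 (X = -2 - 16 = -18)
m(F, s) = s (m(F, s) = s - 1*0 = s + 0 = s)
h = -2 (h = (6 - 18) + 10 = -12 + 10 = -2)
h*1647 = -2*1647 = -3294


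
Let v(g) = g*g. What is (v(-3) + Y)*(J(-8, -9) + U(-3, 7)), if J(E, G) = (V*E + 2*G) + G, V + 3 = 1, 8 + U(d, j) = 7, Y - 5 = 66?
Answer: -960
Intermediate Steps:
Y = 71 (Y = 5 + 66 = 71)
U(d, j) = -1 (U(d, j) = -8 + 7 = -1)
v(g) = g**2
V = -2 (V = -3 + 1 = -2)
J(E, G) = -2*E + 3*G (J(E, G) = (-2*E + 2*G) + G = -2*E + 3*G)
(v(-3) + Y)*(J(-8, -9) + U(-3, 7)) = ((-3)**2 + 71)*((-2*(-8) + 3*(-9)) - 1) = (9 + 71)*((16 - 27) - 1) = 80*(-11 - 1) = 80*(-12) = -960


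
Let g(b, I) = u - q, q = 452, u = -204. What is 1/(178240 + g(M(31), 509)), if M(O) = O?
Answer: 1/177584 ≈ 5.6311e-6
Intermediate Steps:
g(b, I) = -656 (g(b, I) = -204 - 1*452 = -204 - 452 = -656)
1/(178240 + g(M(31), 509)) = 1/(178240 - 656) = 1/177584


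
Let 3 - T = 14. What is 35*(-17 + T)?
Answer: -980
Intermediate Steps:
T = -11 (T = 3 - 1*14 = 3 - 14 = -11)
35*(-17 + T) = 35*(-17 - 11) = 35*(-28) = -980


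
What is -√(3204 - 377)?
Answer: -√2827 ≈ -53.170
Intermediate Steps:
-√(3204 - 377) = -√2827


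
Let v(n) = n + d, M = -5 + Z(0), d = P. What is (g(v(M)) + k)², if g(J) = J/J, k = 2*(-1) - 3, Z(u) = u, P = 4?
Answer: 16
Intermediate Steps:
d = 4
k = -5 (k = -2 - 3 = -5)
M = -5 (M = -5 + 0 = -5)
v(n) = 4 + n (v(n) = n + 4 = 4 + n)
g(J) = 1
(g(v(M)) + k)² = (1 - 5)² = (-4)² = 16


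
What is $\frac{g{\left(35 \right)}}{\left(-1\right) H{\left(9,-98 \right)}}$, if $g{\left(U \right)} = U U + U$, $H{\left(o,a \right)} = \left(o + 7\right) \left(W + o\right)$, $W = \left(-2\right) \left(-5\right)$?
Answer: $- \frac{315}{76} \approx -4.1447$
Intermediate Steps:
$W = 10$
$H{\left(o,a \right)} = \left(7 + o\right) \left(10 + o\right)$ ($H{\left(o,a \right)} = \left(o + 7\right) \left(10 + o\right) = \left(7 + o\right) \left(10 + o\right)$)
$g{\left(U \right)} = U + U^{2}$ ($g{\left(U \right)} = U^{2} + U = U + U^{2}$)
$\frac{g{\left(35 \right)}}{\left(-1\right) H{\left(9,-98 \right)}} = \frac{35 \left(1 + 35\right)}{\left(-1\right) \left(70 + 9^{2} + 17 \cdot 9\right)} = \frac{35 \cdot 36}{\left(-1\right) \left(70 + 81 + 153\right)} = \frac{1260}{\left(-1\right) 304} = \frac{1260}{-304} = 1260 \left(- \frac{1}{304}\right) = - \frac{315}{76}$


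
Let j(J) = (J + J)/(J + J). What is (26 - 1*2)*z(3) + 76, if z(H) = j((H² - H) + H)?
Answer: 100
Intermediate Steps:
j(J) = 1 (j(J) = (2*J)/((2*J)) = (2*J)*(1/(2*J)) = 1)
z(H) = 1
(26 - 1*2)*z(3) + 76 = (26 - 1*2)*1 + 76 = (26 - 2)*1 + 76 = 24*1 + 76 = 24 + 76 = 100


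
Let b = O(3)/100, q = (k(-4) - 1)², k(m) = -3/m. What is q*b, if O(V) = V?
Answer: 3/1600 ≈ 0.0018750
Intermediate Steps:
q = 1/16 (q = (-3/(-4) - 1)² = (-3*(-¼) - 1)² = (¾ - 1)² = (-¼)² = 1/16 ≈ 0.062500)
b = 3/100 ≈ 0.030000
q*b = (1/16)*(3/100) = 3/1600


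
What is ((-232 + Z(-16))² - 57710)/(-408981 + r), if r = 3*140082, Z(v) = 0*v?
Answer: -3886/11265 ≈ -0.34496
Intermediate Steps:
Z(v) = 0
r = 420246
((-232 + Z(-16))² - 57710)/(-408981 + r) = ((-232 + 0)² - 57710)/(-408981 + 420246) = ((-232)² - 57710)/11265 = (53824 - 57710)*(1/11265) = -3886*1/11265 = -3886/11265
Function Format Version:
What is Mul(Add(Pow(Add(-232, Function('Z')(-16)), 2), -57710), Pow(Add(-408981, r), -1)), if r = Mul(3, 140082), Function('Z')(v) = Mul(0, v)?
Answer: Rational(-3886, 11265) ≈ -0.34496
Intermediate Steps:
Function('Z')(v) = 0
r = 420246
Mul(Add(Pow(Add(-232, Function('Z')(-16)), 2), -57710), Pow(Add(-408981, r), -1)) = Mul(Add(Pow(Add(-232, 0), 2), -57710), Pow(Add(-408981, 420246), -1)) = Mul(Add(Pow(-232, 2), -57710), Pow(11265, -1)) = Mul(Add(53824, -57710), Rational(1, 11265)) = Mul(-3886, Rational(1, 11265)) = Rational(-3886, 11265)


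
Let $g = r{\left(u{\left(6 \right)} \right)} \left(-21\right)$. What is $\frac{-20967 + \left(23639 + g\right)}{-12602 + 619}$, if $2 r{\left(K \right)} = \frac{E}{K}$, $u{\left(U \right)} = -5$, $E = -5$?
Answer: $- \frac{5323}{23966} \approx -0.22211$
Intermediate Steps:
$r{\left(K \right)} = - \frac{5}{2 K}$ ($r{\left(K \right)} = \frac{\left(-5\right) \frac{1}{K}}{2} = - \frac{5}{2 K}$)
$g = - \frac{21}{2}$ ($g = - \frac{5}{2 \left(-5\right)} \left(-21\right) = \left(- \frac{5}{2}\right) \left(- \frac{1}{5}\right) \left(-21\right) = \frac{1}{2} \left(-21\right) = - \frac{21}{2} \approx -10.5$)
$\frac{-20967 + \left(23639 + g\right)}{-12602 + 619} = \frac{-20967 + \left(23639 - \frac{21}{2}\right)}{-12602 + 619} = \frac{-20967 + \frac{47257}{2}}{-11983} = \frac{5323}{2} \left(- \frac{1}{11983}\right) = - \frac{5323}{23966}$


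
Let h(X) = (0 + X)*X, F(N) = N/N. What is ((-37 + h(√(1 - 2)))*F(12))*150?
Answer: -5700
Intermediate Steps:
F(N) = 1
h(X) = X² (h(X) = X*X = X²)
((-37 + h(√(1 - 2)))*F(12))*150 = ((-37 + (√(1 - 2))²)*1)*150 = ((-37 + (√(-1))²)*1)*150 = ((-37 + I²)*1)*150 = ((-37 - 1)*1)*150 = -38*1*150 = -38*150 = -5700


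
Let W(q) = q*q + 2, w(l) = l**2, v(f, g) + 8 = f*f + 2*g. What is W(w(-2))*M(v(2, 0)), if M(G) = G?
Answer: -72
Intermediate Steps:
v(f, g) = -8 + f**2 + 2*g (v(f, g) = -8 + (f*f + 2*g) = -8 + (f**2 + 2*g) = -8 + f**2 + 2*g)
W(q) = 2 + q**2 (W(q) = q**2 + 2 = 2 + q**2)
W(w(-2))*M(v(2, 0)) = (2 + ((-2)**2)**2)*(-8 + 2**2 + 2*0) = (2 + 4**2)*(-8 + 4 + 0) = (2 + 16)*(-4) = 18*(-4) = -72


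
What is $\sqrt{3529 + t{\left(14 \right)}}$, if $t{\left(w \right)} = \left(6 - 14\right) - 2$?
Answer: $3 \sqrt{391} \approx 59.321$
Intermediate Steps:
$t{\left(w \right)} = -10$ ($t{\left(w \right)} = -8 - 2 = -10$)
$\sqrt{3529 + t{\left(14 \right)}} = \sqrt{3529 - 10} = \sqrt{3519} = 3 \sqrt{391}$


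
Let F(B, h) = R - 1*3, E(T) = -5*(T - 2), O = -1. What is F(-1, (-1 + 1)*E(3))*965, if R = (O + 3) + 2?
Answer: 965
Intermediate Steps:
E(T) = 10 - 5*T (E(T) = -5*(-2 + T) = 10 - 5*T)
R = 4 (R = (-1 + 3) + 2 = 2 + 2 = 4)
F(B, h) = 1 (F(B, h) = 4 - 1*3 = 4 - 3 = 1)
F(-1, (-1 + 1)*E(3))*965 = 1*965 = 965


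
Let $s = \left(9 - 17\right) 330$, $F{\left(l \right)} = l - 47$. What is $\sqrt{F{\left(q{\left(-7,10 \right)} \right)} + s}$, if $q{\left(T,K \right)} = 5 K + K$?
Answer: $i \sqrt{2627} \approx 51.254 i$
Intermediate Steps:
$q{\left(T,K \right)} = 6 K$
$F{\left(l \right)} = -47 + l$
$s = -2640$ ($s = \left(9 - 17\right) 330 = \left(-8\right) 330 = -2640$)
$\sqrt{F{\left(q{\left(-7,10 \right)} \right)} + s} = \sqrt{\left(-47 + 6 \cdot 10\right) - 2640} = \sqrt{\left(-47 + 60\right) - 2640} = \sqrt{13 - 2640} = \sqrt{-2627} = i \sqrt{2627}$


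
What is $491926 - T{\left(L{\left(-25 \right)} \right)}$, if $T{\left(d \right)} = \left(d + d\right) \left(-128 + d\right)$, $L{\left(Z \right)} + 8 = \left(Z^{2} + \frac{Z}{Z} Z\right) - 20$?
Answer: $-16010$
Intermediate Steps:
$L{\left(Z \right)} = -28 + Z + Z^{2}$ ($L{\left(Z \right)} = -8 - \left(20 - Z^{2} - \frac{Z}{Z} Z\right) = -8 - \left(20 - Z - Z^{2}\right) = -8 + \left(-20 + Z + Z^{2}\right) = -28 + Z + Z^{2}$)
$T{\left(d \right)} = 2 d \left(-128 + d\right)$
$491926 - T{\left(L{\left(-25 \right)} \right)} = 491926 - 2 \left(-28 - 25 + \left(-25\right)^{2}\right) \left(-128 - \left(53 - 625\right)\right) = 491926 - 2 \left(-28 - 25 + 625\right) \left(-128 - -572\right) = 491926 - 2 \cdot 572 \left(-128 + 572\right) = 491926 - 2 \cdot 572 \cdot 444 = 491926 - 507936 = -16010$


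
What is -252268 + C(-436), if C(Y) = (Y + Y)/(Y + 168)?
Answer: -16901738/67 ≈ -2.5226e+5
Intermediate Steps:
C(Y) = 2*Y/(168 + Y) (C(Y) = (2*Y)/(168 + Y) = 2*Y/(168 + Y))
-252268 + C(-436) = -252268 + 2*(-436)/(168 - 436) = -252268 + 2*(-436)/(-268) = -252268 + 2*(-436)*(-1/268) = -252268 + 218/67 = -16901738/67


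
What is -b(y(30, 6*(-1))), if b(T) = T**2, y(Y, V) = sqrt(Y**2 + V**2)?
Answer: -936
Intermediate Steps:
y(Y, V) = sqrt(V**2 + Y**2)
-b(y(30, 6*(-1))) = -(sqrt((6*(-1))**2 + 30**2))**2 = -(sqrt((-6)**2 + 900))**2 = -(sqrt(36 + 900))**2 = -(sqrt(936))**2 = -(6*sqrt(26))**2 = -1*936 = -936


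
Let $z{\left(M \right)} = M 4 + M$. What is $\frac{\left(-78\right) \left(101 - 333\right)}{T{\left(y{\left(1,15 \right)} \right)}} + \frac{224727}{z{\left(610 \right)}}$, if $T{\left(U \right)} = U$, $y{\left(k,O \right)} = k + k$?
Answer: $\frac{27821127}{3050} \approx 9121.7$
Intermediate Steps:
$y{\left(k,O \right)} = 2 k$
$z{\left(M \right)} = 5 M$ ($z{\left(M \right)} = 4 M + M = 5 M$)
$\frac{\left(-78\right) \left(101 - 333\right)}{T{\left(y{\left(1,15 \right)} \right)}} + \frac{224727}{z{\left(610 \right)}} = \frac{\left(-78\right) \left(101 - 333\right)}{2 \cdot 1} + \frac{224727}{5 \cdot 610} = \frac{\left(-78\right) \left(-232\right)}{2} + \frac{224727}{3050} = 18096 \cdot \frac{1}{2} + 224727 \cdot \frac{1}{3050} = 9048 + \frac{224727}{3050} = \frac{27821127}{3050}$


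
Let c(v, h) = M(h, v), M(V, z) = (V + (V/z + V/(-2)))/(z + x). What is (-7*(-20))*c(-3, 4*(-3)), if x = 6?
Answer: -280/3 ≈ -93.333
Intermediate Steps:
M(V, z) = (V/2 + V/z)/(6 + z) (M(V, z) = (V + (V/z + V/(-2)))/(z + 6) = (V + (V/z + V*(-½)))/(6 + z) = (V + (V/z - V/2))/(6 + z) = (V + (-V/2 + V/z))/(6 + z) = (V/2 + V/z)/(6 + z))
c(v, h) = h*(2 + v)/(2*v*(6 + v))
(-7*(-20))*c(-3, 4*(-3)) = (-7*(-20))*((½)*(4*(-3))*(2 - 3)/(-3*(6 - 3))) = 140*((½)*(-12)*(-⅓)*(-1)/3) = 140*((½)*(-12)*(-⅓)*(⅓)*(-1)) = 140*(-⅔) = -280/3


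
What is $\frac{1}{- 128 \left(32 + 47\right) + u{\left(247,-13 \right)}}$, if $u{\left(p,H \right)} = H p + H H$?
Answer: $- \frac{1}{13154} \approx -7.6022 \cdot 10^{-5}$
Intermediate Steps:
$u{\left(p,H \right)} = H^{2} + H p$ ($u{\left(p,H \right)} = H p + H^{2} = H^{2} + H p$)
$\frac{1}{- 128 \left(32 + 47\right) + u{\left(247,-13 \right)}} = \frac{1}{- 128 \left(32 + 47\right) - 13 \left(-13 + 247\right)} = \frac{1}{\left(-128\right) 79 - 3042} = \frac{1}{-10112 - 3042} = \frac{1}{-13154} = - \frac{1}{13154}$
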